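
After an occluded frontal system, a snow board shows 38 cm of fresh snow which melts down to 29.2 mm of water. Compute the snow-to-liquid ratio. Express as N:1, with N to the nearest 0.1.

Ratio = snow depth / SWE = 380 mm / 29.2 mm = 13.0, i.e. 13.0:1.

ratio ≈ 13.0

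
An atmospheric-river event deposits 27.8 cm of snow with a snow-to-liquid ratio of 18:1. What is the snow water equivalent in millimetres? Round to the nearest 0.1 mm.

SWE ≈ 15.4 mm

SWE = snow depth / ratio = 27.8 cm / 18 = 1.544 cm = 15.4 mm.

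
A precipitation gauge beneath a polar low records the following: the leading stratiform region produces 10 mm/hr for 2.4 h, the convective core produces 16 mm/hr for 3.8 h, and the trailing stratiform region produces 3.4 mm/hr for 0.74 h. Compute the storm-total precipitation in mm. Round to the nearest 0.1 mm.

total ≈ 87.3 mm

Total = Σ Rᵢ Δtᵢ = 10 × 2.4 + 16 × 3.8 + 3.4 × 0.74
      = 24 + 60.8 + 2.516 = 87.3 mm.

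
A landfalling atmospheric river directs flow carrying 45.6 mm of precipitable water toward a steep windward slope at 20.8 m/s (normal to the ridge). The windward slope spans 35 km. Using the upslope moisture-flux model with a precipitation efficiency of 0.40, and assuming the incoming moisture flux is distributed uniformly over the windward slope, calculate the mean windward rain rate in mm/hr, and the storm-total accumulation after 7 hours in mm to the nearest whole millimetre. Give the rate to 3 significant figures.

Incoming column moisture flux per unit ridge length: F = V × PW = 20.8 × 45.6 = 948.48 mm·m/s.
Spread over the 35 km slope with efficiency ε = 0.40: R = ε·F/W = 0.40 × 948.48 / 35000 m = 1.084e-02 mm/s.
R = 1.084e-02 × 3600 = 39.0 mm/hr.
Over 7 h: total = 39.0 × 7 = 273 mm.

R ≈ 39.0 mm/hr; total ≈ 273 mm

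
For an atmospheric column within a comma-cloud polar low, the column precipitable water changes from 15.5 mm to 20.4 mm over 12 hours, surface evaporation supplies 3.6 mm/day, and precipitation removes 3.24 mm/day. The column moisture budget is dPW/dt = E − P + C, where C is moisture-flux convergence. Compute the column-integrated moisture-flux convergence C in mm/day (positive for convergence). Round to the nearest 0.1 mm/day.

dPW/dt = (20.4 − 15.5) mm / (12/24 day) = +9.800 mm/day.
C = dPW/dt − E + P = (+9.800) − 3.6 + 3.24 = 9.4 mm/day.

C ≈ 9.4 mm/day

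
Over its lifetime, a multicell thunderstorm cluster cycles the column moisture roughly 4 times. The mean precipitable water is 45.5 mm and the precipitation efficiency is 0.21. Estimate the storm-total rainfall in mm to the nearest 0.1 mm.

Each cycle deposits ε × PW = 0.21 × 45.5 = 9.555 mm.
Over 4 cycles: 4 × 9.555 = 38.2 mm.

rainfall ≈ 38.2 mm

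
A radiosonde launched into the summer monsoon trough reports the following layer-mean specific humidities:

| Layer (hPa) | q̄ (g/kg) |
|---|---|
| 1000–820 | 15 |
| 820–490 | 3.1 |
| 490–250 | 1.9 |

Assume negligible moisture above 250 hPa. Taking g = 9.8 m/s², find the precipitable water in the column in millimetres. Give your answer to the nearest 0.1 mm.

Precipitable water is the column-integrated vapour mass per unit area: PW = (1/g) Σ q̄ Δp, with q in kg/kg and Δp in Pa (1 kg/m² of water = 1 mm).
Layer 1000–820 hPa: Δp = 180 hPa = 18000 Pa, q̄ = 0.015 kg/kg → 0.015 × 18000 / 9.8 = 27.55 mm
Layer 820–490 hPa: Δp = 330 hPa = 33000 Pa, q̄ = 0.0031 kg/kg → 0.0031 × 33000 / 9.8 = 10.44 mm
Layer 490–250 hPa: Δp = 240 hPa = 24000 Pa, q̄ = 0.0019 kg/kg → 0.0019 × 24000 / 9.8 = 4.65 mm
PW = 27.55 + 10.44 + 4.65 = 42.64 ≈ 42.6 mm.

PW ≈ 42.6 mm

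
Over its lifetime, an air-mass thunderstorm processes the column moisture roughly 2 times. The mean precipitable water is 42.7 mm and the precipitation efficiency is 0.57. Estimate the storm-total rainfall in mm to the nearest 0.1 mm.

rainfall ≈ 48.7 mm

Each cycle deposits ε × PW = 0.57 × 42.7 = 24.339 mm.
Over 2 cycles: 2 × 24.339 = 48.7 mm.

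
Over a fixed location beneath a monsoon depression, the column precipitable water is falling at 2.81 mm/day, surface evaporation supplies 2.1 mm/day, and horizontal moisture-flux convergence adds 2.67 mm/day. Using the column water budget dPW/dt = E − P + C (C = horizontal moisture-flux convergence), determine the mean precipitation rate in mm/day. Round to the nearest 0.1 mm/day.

dPW/dt = -2.81 mm/day.
P = E + C − dPW/dt = 2.1 + (2.67) − (-2.81) = 7.6 mm/day.

P ≈ 7.6 mm/day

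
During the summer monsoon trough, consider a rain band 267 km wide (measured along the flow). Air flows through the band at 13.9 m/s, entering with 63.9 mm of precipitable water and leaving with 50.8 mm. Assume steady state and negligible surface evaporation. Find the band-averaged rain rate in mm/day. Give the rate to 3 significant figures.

Column moisture flux per unit crosswind length is F = V × PW.
Inflow: F_in = 13.9 × 63.9 = 888.21 mm·m/s
Outflow: F_out = 13.9 × 50.8 = 706.12 mm·m/s
Steady-state rate R = (F_in − F_out)/L = (888.21 − 706.12) / 267000 m = 6.820e-04 mm/s.
R = 6.820e-04 × 3600 × 24 = 58.9 mm/day.

R ≈ 58.9 mm/day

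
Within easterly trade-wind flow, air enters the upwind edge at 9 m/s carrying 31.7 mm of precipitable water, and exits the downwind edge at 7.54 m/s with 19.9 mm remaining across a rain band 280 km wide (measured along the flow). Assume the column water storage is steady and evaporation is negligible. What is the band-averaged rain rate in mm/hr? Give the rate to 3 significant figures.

Column moisture flux per unit crosswind length is F = V × PW.
Inflow: F_in = 9 × 31.7 = 285.3 mm·m/s
Outflow: F_out = 7.54 × 19.9 = 150.046 mm·m/s
Steady-state rate R = (F_in − F_out)/L = (285.3 − 150.046) / 280000 m = 4.831e-04 mm/s.
R = 4.831e-04 × 3600 = 1.74 mm/hr.

R ≈ 1.74 mm/hr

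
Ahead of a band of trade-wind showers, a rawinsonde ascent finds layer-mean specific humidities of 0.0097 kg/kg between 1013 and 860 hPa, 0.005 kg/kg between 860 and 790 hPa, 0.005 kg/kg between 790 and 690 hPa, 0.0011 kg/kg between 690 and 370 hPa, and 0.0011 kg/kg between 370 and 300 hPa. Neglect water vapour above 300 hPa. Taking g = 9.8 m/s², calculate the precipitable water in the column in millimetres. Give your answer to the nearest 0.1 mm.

Precipitable water is the column-integrated vapour mass per unit area: PW = (1/g) Σ q̄ Δp, with q in kg/kg and Δp in Pa (1 kg/m² of water = 1 mm).
Layer 1013–860 hPa: Δp = 153 hPa = 15300 Pa, q̄ = 0.0097 kg/kg → 0.0097 × 15300 / 9.8 = 15.14 mm
Layer 860–790 hPa: Δp = 70 hPa = 7000 Pa, q̄ = 0.005 kg/kg → 0.005 × 7000 / 9.8 = 3.57 mm
Layer 790–690 hPa: Δp = 100 hPa = 10000 Pa, q̄ = 0.005 kg/kg → 0.005 × 10000 / 9.8 = 5.10 mm
Layer 690–370 hPa: Δp = 320 hPa = 32000 Pa, q̄ = 0.0011 kg/kg → 0.0011 × 32000 / 9.8 = 3.59 mm
Layer 370–300 hPa: Δp = 70 hPa = 7000 Pa, q̄ = 0.0011 kg/kg → 0.0011 × 7000 / 9.8 = 0.79 mm
PW = 15.14 + 3.57 + 5.10 + 3.59 + 0.79 = 28.19 ≈ 28.2 mm.

PW ≈ 28.2 mm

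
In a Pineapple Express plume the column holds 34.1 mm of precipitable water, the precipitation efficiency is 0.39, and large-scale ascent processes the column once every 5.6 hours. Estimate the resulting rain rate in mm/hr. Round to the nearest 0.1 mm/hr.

Each overturning extracts ε × PW = 0.39 × 34.1 = 13.299 mm.
Rate = ε·PW / τ = 13.299 / 5.6 h = 2.4 mm/hr.

R ≈ 2.4 mm/hr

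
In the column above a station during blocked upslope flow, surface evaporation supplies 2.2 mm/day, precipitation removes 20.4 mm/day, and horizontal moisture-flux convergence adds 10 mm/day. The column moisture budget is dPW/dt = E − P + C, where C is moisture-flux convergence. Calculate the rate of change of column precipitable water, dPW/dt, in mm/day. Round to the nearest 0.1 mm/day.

dPW/dt = E − P + C = 2.2 − 20.4 + (10) = -8.2 mm/day.

dPW/dt ≈ -8.2 mm/day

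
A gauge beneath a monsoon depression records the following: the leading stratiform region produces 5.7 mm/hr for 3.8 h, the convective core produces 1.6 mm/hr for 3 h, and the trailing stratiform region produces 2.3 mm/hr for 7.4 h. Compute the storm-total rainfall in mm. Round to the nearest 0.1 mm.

Total = Σ Rᵢ Δtᵢ = 5.7 × 3.8 + 1.6 × 3 + 2.3 × 7.4
      = 21.66 + 4.8 + 17.02 = 43.5 mm.

total ≈ 43.5 mm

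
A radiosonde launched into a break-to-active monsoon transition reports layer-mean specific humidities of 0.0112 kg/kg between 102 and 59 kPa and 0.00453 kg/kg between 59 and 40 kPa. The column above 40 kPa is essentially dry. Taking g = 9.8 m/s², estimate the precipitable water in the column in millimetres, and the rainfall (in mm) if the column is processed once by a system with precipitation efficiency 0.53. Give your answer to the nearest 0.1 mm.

Precipitable water is the column-integrated vapour mass per unit area: PW = (1/g) Σ q̄ Δp, with q in kg/kg and Δp in Pa (1 kg/m² of water = 1 mm).
Layer 102–59 kPa: Δp = 430 hPa = 43000 Pa, q̄ = 0.0112 kg/kg → 0.0112 × 43000 / 9.8 = 49.14 mm
Layer 59–40 kPa: Δp = 190 hPa = 19000 Pa, q̄ = 0.00453 kg/kg → 0.00453 × 19000 / 9.8 = 8.78 mm
PW = 49.14 + 8.78 = 57.92 ≈ 57.9 mm.
Rainfall = ε × PW = 0.53 × 57.9 = 30.7 mm.

PW ≈ 57.9 mm; rainfall ≈ 30.7 mm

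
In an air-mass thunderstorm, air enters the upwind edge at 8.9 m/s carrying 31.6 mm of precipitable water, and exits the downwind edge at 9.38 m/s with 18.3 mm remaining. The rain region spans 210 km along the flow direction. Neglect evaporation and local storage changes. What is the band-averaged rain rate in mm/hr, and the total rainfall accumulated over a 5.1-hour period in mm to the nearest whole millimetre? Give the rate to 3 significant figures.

R ≈ 1.88 mm/hr; total ≈ 10 mm

Column moisture flux per unit crosswind length is F = V × PW.
Inflow: F_in = 8.9 × 31.6 = 281.24 mm·m/s
Outflow: F_out = 9.38 × 18.3 = 171.654 mm·m/s
Steady-state rate R = (F_in − F_out)/L = (281.24 − 171.654) / 210000 m = 5.218e-04 mm/s.
R = 5.218e-04 × 3600 = 1.88 mm/hr.
Over 5.1 h: total = 1.88 × 5.1 = 9.588 ≈ 10 mm.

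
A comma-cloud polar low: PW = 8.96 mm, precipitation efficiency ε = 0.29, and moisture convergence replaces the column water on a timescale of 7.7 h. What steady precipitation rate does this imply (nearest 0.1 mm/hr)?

Each overturning extracts ε × PW = 0.29 × 8.96 = 2.5984 mm.
Rate = ε·PW / τ = 2.5984 / 7.7 h = 0.3 mm/hr.

R ≈ 0.3 mm/hr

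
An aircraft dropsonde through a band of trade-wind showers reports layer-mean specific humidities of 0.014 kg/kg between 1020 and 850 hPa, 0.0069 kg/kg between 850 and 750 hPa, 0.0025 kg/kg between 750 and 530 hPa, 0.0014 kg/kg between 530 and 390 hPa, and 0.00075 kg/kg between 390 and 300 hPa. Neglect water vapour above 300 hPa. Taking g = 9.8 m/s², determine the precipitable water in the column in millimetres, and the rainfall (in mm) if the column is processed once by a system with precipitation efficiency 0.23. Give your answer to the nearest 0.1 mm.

Precipitable water is the column-integrated vapour mass per unit area: PW = (1/g) Σ q̄ Δp, with q in kg/kg and Δp in Pa (1 kg/m² of water = 1 mm).
Layer 1020–850 hPa: Δp = 170 hPa = 17000 Pa, q̄ = 0.014 kg/kg → 0.014 × 17000 / 9.8 = 24.29 mm
Layer 850–750 hPa: Δp = 100 hPa = 10000 Pa, q̄ = 0.0069 kg/kg → 0.0069 × 10000 / 9.8 = 7.04 mm
Layer 750–530 hPa: Δp = 220 hPa = 22000 Pa, q̄ = 0.0025 kg/kg → 0.0025 × 22000 / 9.8 = 5.61 mm
Layer 530–390 hPa: Δp = 140 hPa = 14000 Pa, q̄ = 0.0014 kg/kg → 0.0014 × 14000 / 9.8 = 2.00 mm
Layer 390–300 hPa: Δp = 90 hPa = 9000 Pa, q̄ = 0.00075 kg/kg → 0.00075 × 9000 / 9.8 = 0.69 mm
PW = 24.29 + 7.04 + 5.61 + 2.00 + 0.69 = 39.63 ≈ 39.6 mm.
Rainfall = ε × PW = 0.23 × 39.6 = 9.1 mm.

PW ≈ 39.6 mm; rainfall ≈ 9.1 mm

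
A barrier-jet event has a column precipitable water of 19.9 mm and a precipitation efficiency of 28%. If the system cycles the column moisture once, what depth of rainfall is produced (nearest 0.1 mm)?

rainfall ≈ 5.6 mm

Rainfall = ε × PW = 0.28 × 19.9 = 5.6 mm.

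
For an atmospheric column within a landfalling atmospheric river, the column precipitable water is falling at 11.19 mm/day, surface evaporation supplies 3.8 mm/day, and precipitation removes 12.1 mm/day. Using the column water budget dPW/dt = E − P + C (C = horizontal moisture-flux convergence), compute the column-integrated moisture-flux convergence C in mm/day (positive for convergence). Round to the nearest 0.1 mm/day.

dPW/dt = -11.19 mm/day.
C = dPW/dt − E + P = (-11.19) − 3.8 + 12.1 = -2.9 mm/day.

C ≈ -2.9 mm/day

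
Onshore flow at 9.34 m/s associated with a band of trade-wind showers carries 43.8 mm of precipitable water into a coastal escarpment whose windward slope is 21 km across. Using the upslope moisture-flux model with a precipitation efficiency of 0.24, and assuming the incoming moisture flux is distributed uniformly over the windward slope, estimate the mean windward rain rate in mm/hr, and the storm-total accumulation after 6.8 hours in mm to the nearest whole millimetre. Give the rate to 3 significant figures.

Incoming column moisture flux per unit ridge length: F = V × PW = 9.34 × 43.8 = 409.092 mm·m/s.
Spread over the 21 km slope with efficiency ε = 0.24: R = ε·F/W = 0.24 × 409.092 / 21000 m = 4.675e-03 mm/s.
R = 4.675e-03 × 3600 = 16.8 mm/hr.
Over 6.8 h: total = 16.8 × 6.8 = 114.24 ≈ 114 mm.

R ≈ 16.8 mm/hr; total ≈ 114 mm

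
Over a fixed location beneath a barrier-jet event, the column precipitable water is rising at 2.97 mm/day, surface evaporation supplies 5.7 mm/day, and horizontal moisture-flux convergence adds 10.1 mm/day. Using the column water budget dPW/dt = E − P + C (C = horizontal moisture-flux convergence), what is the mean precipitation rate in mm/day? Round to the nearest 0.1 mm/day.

dPW/dt = +2.97 mm/day.
P = E + C − dPW/dt = 5.7 + (10.1) − (+2.97) = 12.8 mm/day.

P ≈ 12.8 mm/day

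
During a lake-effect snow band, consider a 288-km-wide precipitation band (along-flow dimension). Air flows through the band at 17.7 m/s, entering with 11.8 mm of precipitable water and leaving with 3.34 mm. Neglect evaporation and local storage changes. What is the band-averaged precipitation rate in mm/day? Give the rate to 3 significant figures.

Column moisture flux per unit crosswind length is F = V × PW.
Inflow: F_in = 17.7 × 11.8 = 208.86 mm·m/s
Outflow: F_out = 17.7 × 3.34 = 59.118 mm·m/s
Steady-state rate R = (F_in − F_out)/L = (208.86 − 59.118) / 288000 m = 5.199e-04 mm/s.
R = 5.199e-04 × 3600 × 24 = 44.9 mm/day.

R ≈ 44.9 mm/day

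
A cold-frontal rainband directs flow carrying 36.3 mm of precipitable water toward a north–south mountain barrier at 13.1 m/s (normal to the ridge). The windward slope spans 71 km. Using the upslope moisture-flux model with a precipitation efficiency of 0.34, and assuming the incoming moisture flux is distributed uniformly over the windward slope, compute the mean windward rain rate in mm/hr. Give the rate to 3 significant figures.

R ≈ 8.20 mm/hr

Incoming column moisture flux per unit ridge length: F = V × PW = 13.1 × 36.3 = 475.53 mm·m/s.
Spread over the 71 km slope with efficiency ε = 0.34: R = ε·F/W = 0.34 × 475.53 / 71000 m = 2.277e-03 mm/s.
R = 2.277e-03 × 3600 = 8.20 mm/hr.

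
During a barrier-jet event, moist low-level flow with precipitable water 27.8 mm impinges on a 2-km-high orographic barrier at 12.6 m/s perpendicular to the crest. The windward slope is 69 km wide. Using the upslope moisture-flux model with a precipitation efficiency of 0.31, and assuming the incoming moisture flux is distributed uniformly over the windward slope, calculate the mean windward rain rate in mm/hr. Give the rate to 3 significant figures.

R ≈ 5.67 mm/hr

Incoming column moisture flux per unit ridge length: F = V × PW = 12.6 × 27.8 = 350.28 mm·m/s.
Spread over the 69 km slope with efficiency ε = 0.31: R = ε·F/W = 0.31 × 350.28 / 69000 m = 1.574e-03 mm/s.
R = 1.574e-03 × 3600 = 5.67 mm/hr.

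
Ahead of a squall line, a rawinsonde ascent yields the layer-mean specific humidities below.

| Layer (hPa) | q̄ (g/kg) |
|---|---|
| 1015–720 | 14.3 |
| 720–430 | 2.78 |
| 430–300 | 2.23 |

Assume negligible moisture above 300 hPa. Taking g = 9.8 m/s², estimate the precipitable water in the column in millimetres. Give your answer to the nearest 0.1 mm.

PW ≈ 54.2 mm

Precipitable water is the column-integrated vapour mass per unit area: PW = (1/g) Σ q̄ Δp, with q in kg/kg and Δp in Pa (1 kg/m² of water = 1 mm).
Layer 1015–720 hPa: Δp = 295 hPa = 29500 Pa, q̄ = 0.0143 kg/kg → 0.0143 × 29500 / 9.8 = 43.05 mm
Layer 720–430 hPa: Δp = 290 hPa = 29000 Pa, q̄ = 0.00278 kg/kg → 0.00278 × 29000 / 9.8 = 8.23 mm
Layer 430–300 hPa: Δp = 130 hPa = 13000 Pa, q̄ = 0.00223 kg/kg → 0.00223 × 13000 / 9.8 = 2.96 mm
PW = 43.05 + 8.23 + 2.96 = 54.24 ≈ 54.2 mm.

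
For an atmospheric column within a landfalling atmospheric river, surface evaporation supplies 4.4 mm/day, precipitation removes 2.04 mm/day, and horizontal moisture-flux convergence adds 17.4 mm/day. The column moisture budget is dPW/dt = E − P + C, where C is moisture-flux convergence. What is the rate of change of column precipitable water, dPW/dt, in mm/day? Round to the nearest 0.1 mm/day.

dPW/dt ≈ 19.8 mm/day

dPW/dt = E − P + C = 4.4 − 2.04 + (17.4) = 19.8 mm/day.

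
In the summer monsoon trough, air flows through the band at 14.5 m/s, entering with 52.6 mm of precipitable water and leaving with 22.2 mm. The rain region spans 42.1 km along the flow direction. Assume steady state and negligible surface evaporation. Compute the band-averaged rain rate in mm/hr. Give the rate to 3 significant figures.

Column moisture flux per unit crosswind length is F = V × PW.
Inflow: F_in = 14.5 × 52.6 = 762.7 mm·m/s
Outflow: F_out = 14.5 × 22.2 = 321.9 mm·m/s
Steady-state rate R = (F_in − F_out)/L = (762.7 − 321.9) / 42100 m = 1.047e-02 mm/s.
R = 1.047e-02 × 3600 = 37.7 mm/hr.

R ≈ 37.7 mm/hr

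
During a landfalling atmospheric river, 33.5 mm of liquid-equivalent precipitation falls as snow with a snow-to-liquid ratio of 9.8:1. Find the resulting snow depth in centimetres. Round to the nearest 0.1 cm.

Snow depth = liquid × ratio = 33.5 mm × 9.8 = 328.3 mm = 32.8 cm.

snow depth ≈ 32.8 cm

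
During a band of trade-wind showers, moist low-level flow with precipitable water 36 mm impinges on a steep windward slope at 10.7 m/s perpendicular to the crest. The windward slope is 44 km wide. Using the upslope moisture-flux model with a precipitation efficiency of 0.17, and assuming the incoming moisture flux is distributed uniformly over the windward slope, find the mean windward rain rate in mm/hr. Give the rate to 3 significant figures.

Incoming column moisture flux per unit ridge length: F = V × PW = 10.7 × 36 = 385.2 mm·m/s.
Spread over the 44 km slope with efficiency ε = 0.17: R = ε·F/W = 0.17 × 385.2 / 44000 m = 1.488e-03 mm/s.
R = 1.488e-03 × 3600 = 5.36 mm/hr.

R ≈ 5.36 mm/hr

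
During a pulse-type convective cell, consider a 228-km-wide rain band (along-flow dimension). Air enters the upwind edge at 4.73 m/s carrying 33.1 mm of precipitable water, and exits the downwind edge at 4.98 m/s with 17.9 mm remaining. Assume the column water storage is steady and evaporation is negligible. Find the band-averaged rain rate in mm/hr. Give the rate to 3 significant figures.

Column moisture flux per unit crosswind length is F = V × PW.
Inflow: F_in = 4.73 × 33.1 = 156.563 mm·m/s
Outflow: F_out = 4.98 × 17.9 = 89.142 mm·m/s
Steady-state rate R = (F_in − F_out)/L = (156.563 − 89.142) / 228000 m = 2.957e-04 mm/s.
R = 2.957e-04 × 3600 = 1.06 mm/hr.

R ≈ 1.06 mm/hr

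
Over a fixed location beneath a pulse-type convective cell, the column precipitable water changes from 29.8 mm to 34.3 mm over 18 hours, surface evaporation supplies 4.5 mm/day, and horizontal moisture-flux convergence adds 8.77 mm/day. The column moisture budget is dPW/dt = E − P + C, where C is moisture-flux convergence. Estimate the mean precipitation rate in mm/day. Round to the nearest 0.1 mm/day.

P ≈ 7.3 mm/day

dPW/dt = (34.3 − 29.8) mm / (18/24 day) = +6.000 mm/day.
P = E + C − dPW/dt = 4.5 + (8.77) − (+6.000) = 7.3 mm/day.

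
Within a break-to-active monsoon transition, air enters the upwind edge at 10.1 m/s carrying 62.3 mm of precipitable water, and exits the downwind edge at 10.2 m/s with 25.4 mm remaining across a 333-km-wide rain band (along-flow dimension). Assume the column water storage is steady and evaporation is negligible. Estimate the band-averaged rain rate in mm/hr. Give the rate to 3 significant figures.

Column moisture flux per unit crosswind length is F = V × PW.
Inflow: F_in = 10.1 × 62.3 = 629.23 mm·m/s
Outflow: F_out = 10.2 × 25.4 = 259.08 mm·m/s
Steady-state rate R = (F_in − F_out)/L = (629.23 − 259.08) / 333000 m = 1.112e-03 mm/s.
R = 1.112e-03 × 3600 = 4.00 mm/hr.

R ≈ 4.00 mm/hr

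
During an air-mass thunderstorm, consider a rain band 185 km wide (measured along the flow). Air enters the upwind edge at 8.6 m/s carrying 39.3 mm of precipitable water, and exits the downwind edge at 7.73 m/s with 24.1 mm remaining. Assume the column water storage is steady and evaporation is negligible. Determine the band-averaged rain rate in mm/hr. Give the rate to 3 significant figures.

Column moisture flux per unit crosswind length is F = V × PW.
Inflow: F_in = 8.6 × 39.3 = 337.98 mm·m/s
Outflow: F_out = 7.73 × 24.1 = 186.293 mm·m/s
Steady-state rate R = (F_in − F_out)/L = (337.98 − 186.293) / 185000 m = 8.199e-04 mm/s.
R = 8.199e-04 × 3600 = 2.95 mm/hr.

R ≈ 2.95 mm/hr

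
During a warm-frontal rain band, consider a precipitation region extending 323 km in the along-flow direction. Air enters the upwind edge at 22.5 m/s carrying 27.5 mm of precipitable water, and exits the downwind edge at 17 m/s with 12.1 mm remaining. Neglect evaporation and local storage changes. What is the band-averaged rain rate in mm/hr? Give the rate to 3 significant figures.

Column moisture flux per unit crosswind length is F = V × PW.
Inflow: F_in = 22.5 × 27.5 = 618.75 mm·m/s
Outflow: F_out = 17 × 12.1 = 205.7 mm·m/s
Steady-state rate R = (F_in − F_out)/L = (618.75 − 205.7) / 323000 m = 1.279e-03 mm/s.
R = 1.279e-03 × 3600 = 4.60 mm/hr.

R ≈ 4.60 mm/hr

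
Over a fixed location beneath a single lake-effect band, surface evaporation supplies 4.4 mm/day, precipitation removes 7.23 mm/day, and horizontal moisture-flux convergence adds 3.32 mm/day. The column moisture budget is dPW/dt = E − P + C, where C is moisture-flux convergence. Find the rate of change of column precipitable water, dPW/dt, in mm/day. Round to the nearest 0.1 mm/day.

dPW/dt ≈ 0.5 mm/day

dPW/dt = E − P + C = 4.4 − 7.23 + (3.32) = 0.5 mm/day.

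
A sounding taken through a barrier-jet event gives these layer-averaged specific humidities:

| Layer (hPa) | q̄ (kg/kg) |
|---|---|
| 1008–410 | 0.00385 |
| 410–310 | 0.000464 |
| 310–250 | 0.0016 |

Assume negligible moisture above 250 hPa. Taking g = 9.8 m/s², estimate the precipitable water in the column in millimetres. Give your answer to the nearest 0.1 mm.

PW ≈ 24.9 mm

Precipitable water is the column-integrated vapour mass per unit area: PW = (1/g) Σ q̄ Δp, with q in kg/kg and Δp in Pa (1 kg/m² of water = 1 mm).
Layer 1008–410 hPa: Δp = 598 hPa = 59800 Pa, q̄ = 0.00385 kg/kg → 0.00385 × 59800 / 9.8 = 23.49 mm
Layer 410–310 hPa: Δp = 100 hPa = 10000 Pa, q̄ = 0.000464 kg/kg → 0.000464 × 10000 / 9.8 = 0.47 mm
Layer 310–250 hPa: Δp = 60 hPa = 6000 Pa, q̄ = 0.0016 kg/kg → 0.0016 × 6000 / 9.8 = 0.98 mm
PW = 23.49 + 0.47 + 0.98 = 24.94 ≈ 24.9 mm.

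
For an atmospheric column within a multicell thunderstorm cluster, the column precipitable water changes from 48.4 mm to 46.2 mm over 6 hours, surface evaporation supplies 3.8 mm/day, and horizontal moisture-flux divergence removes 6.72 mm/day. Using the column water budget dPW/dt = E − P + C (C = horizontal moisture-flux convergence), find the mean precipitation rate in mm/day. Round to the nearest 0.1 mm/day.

P ≈ 5.9 mm/day

dPW/dt = (46.2 − 48.4) mm / (6/24 day) = -8.800 mm/day.
P = E + C − dPW/dt = 3.8 + (-6.72) − (-8.800) = 5.9 mm/day.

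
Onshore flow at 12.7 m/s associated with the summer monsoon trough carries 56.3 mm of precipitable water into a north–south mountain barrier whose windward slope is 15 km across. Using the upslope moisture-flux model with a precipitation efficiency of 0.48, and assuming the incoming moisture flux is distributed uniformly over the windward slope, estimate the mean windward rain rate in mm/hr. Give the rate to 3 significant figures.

R ≈ 82.4 mm/hr

Incoming column moisture flux per unit ridge length: F = V × PW = 12.7 × 56.3 = 715.01 mm·m/s.
Spread over the 15 km slope with efficiency ε = 0.48: R = ε·F/W = 0.48 × 715.01 / 15000 m = 2.288e-02 mm/s.
R = 2.288e-02 × 3600 = 82.4 mm/hr.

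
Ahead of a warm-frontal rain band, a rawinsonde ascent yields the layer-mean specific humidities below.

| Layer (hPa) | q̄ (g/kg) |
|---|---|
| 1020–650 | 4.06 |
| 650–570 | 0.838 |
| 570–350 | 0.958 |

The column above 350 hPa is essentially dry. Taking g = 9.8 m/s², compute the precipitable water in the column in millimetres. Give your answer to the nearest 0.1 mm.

Precipitable water is the column-integrated vapour mass per unit area: PW = (1/g) Σ q̄ Δp, with q in kg/kg and Δp in Pa (1 kg/m² of water = 1 mm).
Layer 1020–650 hPa: Δp = 370 hPa = 37000 Pa, q̄ = 0.00406 kg/kg → 0.00406 × 37000 / 9.8 = 15.33 mm
Layer 650–570 hPa: Δp = 80 hPa = 8000 Pa, q̄ = 0.000838 kg/kg → 0.000838 × 8000 / 9.8 = 0.68 mm
Layer 570–350 hPa: Δp = 220 hPa = 22000 Pa, q̄ = 0.000958 kg/kg → 0.000958 × 22000 / 9.8 = 2.15 mm
PW = 15.33 + 0.68 + 2.15 = 18.16 ≈ 18.2 mm.

PW ≈ 18.2 mm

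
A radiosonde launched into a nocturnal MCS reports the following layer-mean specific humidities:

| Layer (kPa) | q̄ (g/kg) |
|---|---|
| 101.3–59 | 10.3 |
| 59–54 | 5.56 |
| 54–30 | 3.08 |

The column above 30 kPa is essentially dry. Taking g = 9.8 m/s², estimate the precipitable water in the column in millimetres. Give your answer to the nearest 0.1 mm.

PW ≈ 54.8 mm

Precipitable water is the column-integrated vapour mass per unit area: PW = (1/g) Σ q̄ Δp, with q in kg/kg and Δp in Pa (1 kg/m² of water = 1 mm).
Layer 101.3–59 kPa: Δp = 423 hPa = 42300 Pa, q̄ = 0.0103 kg/kg → 0.0103 × 42300 / 9.8 = 44.46 mm
Layer 59–54 kPa: Δp = 50 hPa = 5000 Pa, q̄ = 0.00556 kg/kg → 0.00556 × 5000 / 9.8 = 2.84 mm
Layer 54–30 kPa: Δp = 240 hPa = 24000 Pa, q̄ = 0.00308 kg/kg → 0.00308 × 24000 / 9.8 = 7.54 mm
PW = 44.46 + 2.84 + 7.54 = 54.84 ≈ 54.8 mm.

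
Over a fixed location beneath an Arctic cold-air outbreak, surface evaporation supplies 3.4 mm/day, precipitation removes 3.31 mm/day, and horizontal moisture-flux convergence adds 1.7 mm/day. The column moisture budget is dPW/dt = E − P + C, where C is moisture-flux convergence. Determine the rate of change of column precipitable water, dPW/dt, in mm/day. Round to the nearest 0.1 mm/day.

dPW/dt ≈ 1.8 mm/day

dPW/dt = E − P + C = 3.4 − 3.31 + (1.7) = 1.8 mm/day.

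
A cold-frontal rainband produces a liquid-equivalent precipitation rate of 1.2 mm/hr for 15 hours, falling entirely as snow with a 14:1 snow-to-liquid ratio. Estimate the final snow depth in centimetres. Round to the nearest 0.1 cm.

snow depth ≈ 25.2 cm

Liquid-equivalent depth = 1.2 × 15 = 18 mm.
Snow depth = 18 mm × 14 = 252 mm = 25.2 cm.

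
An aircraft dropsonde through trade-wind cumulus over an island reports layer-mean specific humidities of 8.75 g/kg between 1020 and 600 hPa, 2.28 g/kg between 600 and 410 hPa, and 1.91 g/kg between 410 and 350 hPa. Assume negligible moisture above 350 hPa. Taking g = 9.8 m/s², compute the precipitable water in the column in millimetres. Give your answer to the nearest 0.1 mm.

Precipitable water is the column-integrated vapour mass per unit area: PW = (1/g) Σ q̄ Δp, with q in kg/kg and Δp in Pa (1 kg/m² of water = 1 mm).
Layer 1020–600 hPa: Δp = 420 hPa = 42000 Pa, q̄ = 0.00875 kg/kg → 0.00875 × 42000 / 9.8 = 37.50 mm
Layer 600–410 hPa: Δp = 190 hPa = 19000 Pa, q̄ = 0.00228 kg/kg → 0.00228 × 19000 / 9.8 = 4.42 mm
Layer 410–350 hPa: Δp = 60 hPa = 6000 Pa, q̄ = 0.00191 kg/kg → 0.00191 × 6000 / 9.8 = 1.17 mm
PW = 37.50 + 4.42 + 1.17 = 43.09 ≈ 43.1 mm.

PW ≈ 43.1 mm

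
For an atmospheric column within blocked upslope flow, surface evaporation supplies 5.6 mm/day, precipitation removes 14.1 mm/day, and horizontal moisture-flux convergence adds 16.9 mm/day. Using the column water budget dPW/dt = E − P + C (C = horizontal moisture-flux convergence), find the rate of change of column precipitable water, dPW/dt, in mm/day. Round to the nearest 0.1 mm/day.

dPW/dt = E − P + C = 5.6 − 14.1 + (16.9) = 8.4 mm/day.

dPW/dt ≈ 8.4 mm/day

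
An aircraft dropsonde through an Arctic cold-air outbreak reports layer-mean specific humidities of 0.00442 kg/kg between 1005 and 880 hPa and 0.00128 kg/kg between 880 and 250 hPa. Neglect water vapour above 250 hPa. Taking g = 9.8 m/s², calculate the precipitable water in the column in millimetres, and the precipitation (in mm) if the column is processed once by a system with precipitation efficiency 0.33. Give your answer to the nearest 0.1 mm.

Precipitable water is the column-integrated vapour mass per unit area: PW = (1/g) Σ q̄ Δp, with q in kg/kg and Δp in Pa (1 kg/m² of water = 1 mm).
Layer 1005–880 hPa: Δp = 125 hPa = 12500 Pa, q̄ = 0.00442 kg/kg → 0.00442 × 12500 / 9.8 = 5.64 mm
Layer 880–250 hPa: Δp = 630 hPa = 63000 Pa, q̄ = 0.00128 kg/kg → 0.00128 × 63000 / 9.8 = 8.23 mm
PW = 5.64 + 8.23 = 13.87 ≈ 13.9 mm.
Precipitation = ε × PW = 0.33 × 13.9 = 4.6 mm.

PW ≈ 13.9 mm; precipitation ≈ 4.6 mm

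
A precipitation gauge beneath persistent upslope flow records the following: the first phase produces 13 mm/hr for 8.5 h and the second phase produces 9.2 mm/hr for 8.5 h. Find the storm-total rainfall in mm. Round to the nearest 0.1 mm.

total ≈ 188.7 mm

Total = Σ Rᵢ Δtᵢ = 13 × 8.5 + 9.2 × 8.5
      = 110.5 + 78.2 = 188.7 mm.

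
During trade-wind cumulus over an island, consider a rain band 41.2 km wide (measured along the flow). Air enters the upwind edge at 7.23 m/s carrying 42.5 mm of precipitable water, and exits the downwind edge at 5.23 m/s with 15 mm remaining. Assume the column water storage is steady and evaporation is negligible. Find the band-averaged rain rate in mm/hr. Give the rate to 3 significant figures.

R ≈ 20.0 mm/hr

Column moisture flux per unit crosswind length is F = V × PW.
Inflow: F_in = 7.23 × 42.5 = 307.275 mm·m/s
Outflow: F_out = 5.23 × 15 = 78.45 mm·m/s
Steady-state rate R = (F_in − F_out)/L = (307.275 − 78.45) / 41200 m = 5.554e-03 mm/s.
R = 5.554e-03 × 3600 = 20.0 mm/hr.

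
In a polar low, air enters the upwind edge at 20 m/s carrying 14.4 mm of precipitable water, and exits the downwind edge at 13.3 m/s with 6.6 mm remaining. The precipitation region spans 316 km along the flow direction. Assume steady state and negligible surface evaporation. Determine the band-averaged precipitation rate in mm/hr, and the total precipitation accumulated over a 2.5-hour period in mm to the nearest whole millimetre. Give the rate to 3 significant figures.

R ≈ 2.28 mm/hr; total ≈ 6 mm

Column moisture flux per unit crosswind length is F = V × PW.
Inflow: F_in = 20 × 14.4 = 288 mm·m/s
Outflow: F_out = 13.3 × 6.6 = 87.78 mm·m/s
Steady-state rate R = (F_in − F_out)/L = (288 − 87.78) / 316000 m = 6.336e-04 mm/s.
R = 6.336e-04 × 3600 = 2.28 mm/hr.
Over 2.5 h: total = 2.28 × 2.5 = 5.7 ≈ 6 mm.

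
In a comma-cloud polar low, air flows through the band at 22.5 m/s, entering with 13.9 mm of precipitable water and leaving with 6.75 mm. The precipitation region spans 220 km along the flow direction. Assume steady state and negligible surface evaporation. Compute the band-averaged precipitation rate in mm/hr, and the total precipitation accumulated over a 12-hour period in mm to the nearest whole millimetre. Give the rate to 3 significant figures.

Column moisture flux per unit crosswind length is F = V × PW.
Inflow: F_in = 22.5 × 13.9 = 312.75 mm·m/s
Outflow: F_out = 22.5 × 6.75 = 151.875 mm·m/s
Steady-state rate R = (F_in − F_out)/L = (312.75 − 151.875) / 220000 m = 7.313e-04 mm/s.
R = 7.313e-04 × 3600 = 2.63 mm/hr.
Over 12 h: total = 2.63 × 12 = 31.56 ≈ 32 mm.

R ≈ 2.63 mm/hr; total ≈ 32 mm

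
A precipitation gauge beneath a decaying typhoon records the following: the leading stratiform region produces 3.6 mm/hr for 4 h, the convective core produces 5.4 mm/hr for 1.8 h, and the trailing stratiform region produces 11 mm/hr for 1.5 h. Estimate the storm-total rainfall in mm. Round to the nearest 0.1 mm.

total ≈ 40.6 mm

Total = Σ Rᵢ Δtᵢ = 3.6 × 4 + 5.4 × 1.8 + 11 × 1.5
      = 14.4 + 9.72 + 16.5 = 40.6 mm.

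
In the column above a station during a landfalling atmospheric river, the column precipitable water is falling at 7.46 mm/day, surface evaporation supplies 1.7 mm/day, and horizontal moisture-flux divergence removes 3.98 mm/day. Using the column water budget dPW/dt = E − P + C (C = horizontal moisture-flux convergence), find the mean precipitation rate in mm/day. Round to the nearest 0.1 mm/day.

P ≈ 5.2 mm/day

dPW/dt = -7.46 mm/day.
P = E + C − dPW/dt = 1.7 + (-3.98) − (-7.46) = 5.2 mm/day.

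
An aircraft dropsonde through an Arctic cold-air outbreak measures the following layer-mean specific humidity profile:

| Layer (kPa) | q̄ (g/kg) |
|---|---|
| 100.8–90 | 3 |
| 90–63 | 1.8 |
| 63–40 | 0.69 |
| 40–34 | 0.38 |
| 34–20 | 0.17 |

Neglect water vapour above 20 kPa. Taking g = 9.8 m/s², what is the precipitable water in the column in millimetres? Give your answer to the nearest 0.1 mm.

PW ≈ 10.4 mm

Precipitable water is the column-integrated vapour mass per unit area: PW = (1/g) Σ q̄ Δp, with q in kg/kg and Δp in Pa (1 kg/m² of water = 1 mm).
Layer 100.8–90 kPa: Δp = 108 hPa = 10800 Pa, q̄ = 0.003 kg/kg → 0.003 × 10800 / 9.8 = 3.31 mm
Layer 90–63 kPa: Δp = 270 hPa = 27000 Pa, q̄ = 0.0018 kg/kg → 0.0018 × 27000 / 9.8 = 4.96 mm
Layer 63–40 kPa: Δp = 230 hPa = 23000 Pa, q̄ = 0.00069 kg/kg → 0.00069 × 23000 / 9.8 = 1.62 mm
Layer 40–34 kPa: Δp = 60 hPa = 6000 Pa, q̄ = 0.00038 kg/kg → 0.00038 × 6000 / 9.8 = 0.23 mm
Layer 34–20 kPa: Δp = 140 hPa = 14000 Pa, q̄ = 0.00017 kg/kg → 0.00017 × 14000 / 9.8 = 0.24 mm
PW = 3.31 + 4.96 + 1.62 + 0.23 + 0.24 = 10.36 ≈ 10.4 mm.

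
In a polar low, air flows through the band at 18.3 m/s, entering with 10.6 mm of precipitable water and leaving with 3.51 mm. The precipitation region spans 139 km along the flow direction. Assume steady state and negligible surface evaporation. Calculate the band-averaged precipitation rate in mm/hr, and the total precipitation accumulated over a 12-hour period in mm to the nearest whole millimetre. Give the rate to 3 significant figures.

R ≈ 3.36 mm/hr; total ≈ 40 mm

Column moisture flux per unit crosswind length is F = V × PW.
Inflow: F_in = 18.3 × 10.6 = 193.98 mm·m/s
Outflow: F_out = 18.3 × 3.51 = 64.233 mm·m/s
Steady-state rate R = (F_in − F_out)/L = (193.98 − 64.233) / 139000 m = 9.334e-04 mm/s.
R = 9.334e-04 × 3600 = 3.36 mm/hr.
Over 12 h: total = 3.36 × 12 = 40.32 ≈ 40 mm.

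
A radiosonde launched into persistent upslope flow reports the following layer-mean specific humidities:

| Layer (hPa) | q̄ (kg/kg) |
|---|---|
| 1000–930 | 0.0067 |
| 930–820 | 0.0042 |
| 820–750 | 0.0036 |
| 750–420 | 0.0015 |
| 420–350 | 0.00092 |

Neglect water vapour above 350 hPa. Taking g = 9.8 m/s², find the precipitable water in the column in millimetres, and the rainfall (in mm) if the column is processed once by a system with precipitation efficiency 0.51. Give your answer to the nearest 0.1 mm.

PW ≈ 17.8 mm; rainfall ≈ 9.1 mm

Precipitable water is the column-integrated vapour mass per unit area: PW = (1/g) Σ q̄ Δp, with q in kg/kg and Δp in Pa (1 kg/m² of water = 1 mm).
Layer 1000–930 hPa: Δp = 70 hPa = 7000 Pa, q̄ = 0.0067 kg/kg → 0.0067 × 7000 / 9.8 = 4.79 mm
Layer 930–820 hPa: Δp = 110 hPa = 11000 Pa, q̄ = 0.0042 kg/kg → 0.0042 × 11000 / 9.8 = 4.71 mm
Layer 820–750 hPa: Δp = 70 hPa = 7000 Pa, q̄ = 0.0036 kg/kg → 0.0036 × 7000 / 9.8 = 2.57 mm
Layer 750–420 hPa: Δp = 330 hPa = 33000 Pa, q̄ = 0.0015 kg/kg → 0.0015 × 33000 / 9.8 = 5.05 mm
Layer 420–350 hPa: Δp = 70 hPa = 7000 Pa, q̄ = 0.00092 kg/kg → 0.00092 × 7000 / 9.8 = 0.66 mm
PW = 4.79 + 4.71 + 2.57 + 5.05 + 0.66 = 17.78 ≈ 17.8 mm.
Rainfall = ε × PW = 0.51 × 17.8 = 9.1 mm.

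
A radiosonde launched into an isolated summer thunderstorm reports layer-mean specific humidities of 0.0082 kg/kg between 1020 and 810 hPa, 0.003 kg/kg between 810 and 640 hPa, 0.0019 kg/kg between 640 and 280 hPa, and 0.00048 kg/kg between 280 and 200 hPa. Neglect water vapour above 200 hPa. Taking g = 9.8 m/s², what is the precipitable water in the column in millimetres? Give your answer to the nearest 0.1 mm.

Precipitable water is the column-integrated vapour mass per unit area: PW = (1/g) Σ q̄ Δp, with q in kg/kg and Δp in Pa (1 kg/m² of water = 1 mm).
Layer 1020–810 hPa: Δp = 210 hPa = 21000 Pa, q̄ = 0.0082 kg/kg → 0.0082 × 21000 / 9.8 = 17.57 mm
Layer 810–640 hPa: Δp = 170 hPa = 17000 Pa, q̄ = 0.003 kg/kg → 0.003 × 17000 / 9.8 = 5.20 mm
Layer 640–280 hPa: Δp = 360 hPa = 36000 Pa, q̄ = 0.0019 kg/kg → 0.0019 × 36000 / 9.8 = 6.98 mm
Layer 280–200 hPa: Δp = 80 hPa = 8000 Pa, q̄ = 0.00048 kg/kg → 0.00048 × 8000 / 9.8 = 0.39 mm
PW = 17.57 + 5.20 + 6.98 + 0.39 = 30.14 ≈ 30.1 mm.

PW ≈ 30.1 mm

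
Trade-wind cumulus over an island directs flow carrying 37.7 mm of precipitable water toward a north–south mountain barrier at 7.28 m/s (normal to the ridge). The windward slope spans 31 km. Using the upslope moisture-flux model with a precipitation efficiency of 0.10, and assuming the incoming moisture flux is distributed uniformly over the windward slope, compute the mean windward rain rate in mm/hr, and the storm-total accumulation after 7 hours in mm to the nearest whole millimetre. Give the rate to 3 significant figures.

R ≈ 3.19 mm/hr; total ≈ 22 mm

Incoming column moisture flux per unit ridge length: F = V × PW = 7.28 × 37.7 = 274.456 mm·m/s.
Spread over the 31 km slope with efficiency ε = 0.10: R = ε·F/W = 0.10 × 274.456 / 31000 m = 8.853e-04 mm/s.
R = 8.853e-04 × 3600 = 3.19 mm/hr.
Over 7 h: total = 3.19 × 7 = 22.33 ≈ 22 mm.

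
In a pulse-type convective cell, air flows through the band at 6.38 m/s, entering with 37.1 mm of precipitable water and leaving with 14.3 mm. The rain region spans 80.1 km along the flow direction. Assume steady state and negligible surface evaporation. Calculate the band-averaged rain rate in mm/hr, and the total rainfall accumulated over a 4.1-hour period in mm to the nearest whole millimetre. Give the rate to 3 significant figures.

Column moisture flux per unit crosswind length is F = V × PW.
Inflow: F_in = 6.38 × 37.1 = 236.698 mm·m/s
Outflow: F_out = 6.38 × 14.3 = 91.234 mm·m/s
Steady-state rate R = (F_in − F_out)/L = (236.698 − 91.234) / 80100 m = 1.816e-03 mm/s.
R = 1.816e-03 × 3600 = 6.54 mm/hr.
Over 4.1 h: total = 6.54 × 4.1 = 26.814 ≈ 27 mm.

R ≈ 6.54 mm/hr; total ≈ 27 mm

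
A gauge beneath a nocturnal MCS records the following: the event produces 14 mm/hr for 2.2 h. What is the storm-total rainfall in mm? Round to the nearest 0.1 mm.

Total = Σ Rᵢ Δtᵢ = 14 × 2.2
      = 30.8 = 30.8 mm.

total ≈ 30.8 mm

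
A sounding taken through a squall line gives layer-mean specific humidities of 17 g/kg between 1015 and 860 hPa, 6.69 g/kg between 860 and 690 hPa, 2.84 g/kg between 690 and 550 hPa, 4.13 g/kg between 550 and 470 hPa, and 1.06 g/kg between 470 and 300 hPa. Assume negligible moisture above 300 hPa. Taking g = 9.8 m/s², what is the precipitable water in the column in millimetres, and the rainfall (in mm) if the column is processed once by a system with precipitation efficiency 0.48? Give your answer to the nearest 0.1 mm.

Precipitable water is the column-integrated vapour mass per unit area: PW = (1/g) Σ q̄ Δp, with q in kg/kg and Δp in Pa (1 kg/m² of water = 1 mm).
Layer 1015–860 hPa: Δp = 155 hPa = 15500 Pa, q̄ = 0.017 kg/kg → 0.017 × 15500 / 9.8 = 26.89 mm
Layer 860–690 hPa: Δp = 170 hPa = 17000 Pa, q̄ = 0.00669 kg/kg → 0.00669 × 17000 / 9.8 = 11.61 mm
Layer 690–550 hPa: Δp = 140 hPa = 14000 Pa, q̄ = 0.00284 kg/kg → 0.00284 × 14000 / 9.8 = 4.06 mm
Layer 550–470 hPa: Δp = 80 hPa = 8000 Pa, q̄ = 0.00413 kg/kg → 0.00413 × 8000 / 9.8 = 3.37 mm
Layer 470–300 hPa: Δp = 170 hPa = 17000 Pa, q̄ = 0.00106 kg/kg → 0.00106 × 17000 / 9.8 = 1.84 mm
PW = 26.89 + 11.61 + 4.06 + 3.37 + 1.84 = 47.77 ≈ 47.8 mm.
Rainfall = ε × PW = 0.48 × 47.8 = 22.9 mm.

PW ≈ 47.8 mm; rainfall ≈ 22.9 mm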